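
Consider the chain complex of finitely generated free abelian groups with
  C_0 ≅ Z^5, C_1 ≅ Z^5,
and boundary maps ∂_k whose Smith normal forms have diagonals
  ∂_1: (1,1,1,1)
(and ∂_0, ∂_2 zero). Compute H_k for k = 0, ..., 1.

H_0: b_0 = 5 − 0 − 4 = 1; torsion from ∂_1 factors > 1: none. So H_0 ≅ Z.
H_1: b_1 = 5 − 4 − 0 = 1; torsion from ∂_2 factors > 1: none. So H_1 ≅ Z.

H_0 ≅ Z,  H_1 ≅ Z.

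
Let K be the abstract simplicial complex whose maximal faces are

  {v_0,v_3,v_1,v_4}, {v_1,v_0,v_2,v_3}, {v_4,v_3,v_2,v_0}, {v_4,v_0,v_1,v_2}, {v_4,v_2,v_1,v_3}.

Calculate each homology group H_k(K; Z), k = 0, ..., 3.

Order the vertices as v_0 < v_1 < v_2 < v_3 < v_4. Listing each simplex with vertices in this order, K has dimension 3 with simplices:

  0-simplices (5): [v_0], [v_1], [v_2], [v_3], [v_4]
  1-simplices (10): [v_0,v_1], [v_0,v_2], [v_0,v_3], [v_0,v_4], [v_1,v_2], [v_1,v_3], [v_1,v_4], [v_2,v_3], [v_2,v_4], [v_3,v_4]
  2-simplices (10): [v_0,v_1,v_2], [v_0,v_1,v_3], [v_0,v_1,v_4], [v_0,v_2,v_3], [v_0,v_2,v_4], [v_0,v_3,v_4], [v_1,v_2,v_3], [v_1,v_2,v_4], [v_1,v_3,v_4], [v_2,v_3,v_4]
  3-simplices (5): [v_0,v_1,v_2,v_3], [v_0,v_1,v_2,v_4], [v_0,v_1,v_3,v_4], [v_0,v_2,v_3,v_4], [v_1,v_2,v_3,v_4]

Hence C_0 ≅ Z^5, C_1 ≅ Z^10, C_2 ≅ Z^10, C_3 ≅ Z^5.

The boundary map ∂_1: C_1 → C_0 sends each edge [p,q] (with p < q) to q − p.
This gives a 5×10 integer matrix of rank 4; reducing to Smith normal form yields diagonal entries (1,1,1,1).

∂_2: C_2 → C_1 maps a triangle to the signed sum of its edges. For instance
  ∂[v_1,v_2,v_4] = [v_2,v_4] − [v_1,v_4] + [v_1,v_2],
  ∂[v_0,v_3,v_4] = [v_3,v_4] − [v_0,v_4] + [v_0,v_3].
The resulting 10×10 matrix has rank 6, and its Smith normal form has invariant factors (1,1,1,1,1,1).

Boundary ∂_3: C_3 → C_2 sends each 3-simplex σ to the alternating sum Σ_i (−1)^i (σ with its i-th vertex removed). For instance
  ∂[v_0,v_1,v_2,v_4] = [v_1,v_2,v_4] − [v_0,v_2,v_4] + [v_0,v_1,v_4] − [v_0,v_1,v_2],
  ∂[v_0,v_2,v_3,v_4] = [v_2,v_3,v_4] − [v_0,v_3,v_4] + [v_0,v_2,v_4] − [v_0,v_2,v_3].
As a 10×5 matrix over Z this has rank 4, with invariant factors (1,1,1,1).

From H_k ≅ ker(∂_k) / im(∂_{k+1}) we obtain:

  H_0: rank C_0 − rank ∂_1 = 5 − 4 = 1, and the invariant factors of ∂_1 are all 1, so H_0 ≅ Z.
  H_1: rank ker ∂_1 − rank ∂_2 = (10 − 4) − 6 = 0, and the invariant factors of ∂_2 are all 1, so H_1 ≅ 0.
  H_2: rank ker ∂_2 − rank ∂_3 = (10 − 6) − 4 = 0, and the invariant factors of ∂_3 are all 1, so H_2 ≅ 0.
  H_3: rank ker ∂_3 − rank ∂_4 = (5 − 4) − 0 = 1, and there is no ∂_4, so H_3 ≅ Z.

H_0 = Z,  H_1 = 0,  H_2 = 0,  H_3 = Z.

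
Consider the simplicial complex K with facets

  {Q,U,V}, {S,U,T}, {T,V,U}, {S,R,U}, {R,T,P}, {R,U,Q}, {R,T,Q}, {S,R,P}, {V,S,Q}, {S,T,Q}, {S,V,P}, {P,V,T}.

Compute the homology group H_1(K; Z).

H_1 ≅ Z/2.

We work with the vertex ordering P < Q < R < S < T < U < V. The simplices of K, each written with vertices in increasing order, are:

  0-simplices (7): P, Q, R, S, T, U, V
  1-simplices (18): PR, PS, PT, PV, QR, QS, QT, QU, QV, RS, RT, RU, ST, SU, SV, TU, TV, UV
  2-simplices (12): PRS, PRT, PSV, PTV, QRT, QRU, QST, QSV, QUV, RSU, STU, TUV

so the chain groups are C_0 ≅ Z^7, C_1 ≅ Z^18, C_2 ≅ Z^12.

∂_1: C_1 → C_0 sends each edge [p,q] (with p < q) to q − p. For instance
  ∂RT = T − R.
As a 7×18 matrix over Z this has rank 6, with invariant factors (1,1,1,1,1,1).

The boundary map ∂_2: C_2 → C_1 sends each 2-simplex [p,q,r] to [q,r] − [p,r] + [p,q]. For instance
  ∂PRT = RT − PT + PR,
  ∂QST = ST − QT + QS.
This gives a 18×12 integer matrix of rank 12; reducing to Smith normal form yields diagonal entries (1,1,1,1,1,1,1,1,1,1,1,2).

Now H_k = ker ∂_k / im ∂_{k+1}, so:

  H_1: rank ker ∂_1 − rank ∂_2 = (18 − 6) − 12 = 0, and ∂_2 has invariant factor 2 > 1, so H_1 ≅ Z/2.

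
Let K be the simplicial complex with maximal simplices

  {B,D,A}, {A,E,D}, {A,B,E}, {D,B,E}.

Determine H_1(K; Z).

H_1 = 0.

Order the vertices as A < B < D < E. Listing each simplex with vertices in this order, K has dimension 2 with simplices:

  0-simplices (4): A, B, D, E
  1-simplices (6): AB, AD, AE, BD, BE, DE
  2-simplices (4): ABD, ABE, ADE, BDE

giving chain groups C_0 ≅ Z^4, C_1 ≅ Z^6, C_2 ≅ Z^4.

∂_1: C_1 → C_0 is given by ∂[p,q] = [q] − [p].
This gives a 4×6 integer matrix of rank 3; reducing to Smith normal form yields diagonal entries (1,1,1).

∂_2: C_2 → C_1 acts by ∂[p,q,r] = [q,r] − [p,r] + [p,q]. For instance
  ∂ABD = BD − AD + AB,
  ∂ADE = DE − AE + AD.
The 6×4 boundary matrix has rank 3 and Smith normal form diag(1,1,1).

From H_k ≅ ker(∂_k) / im(∂_{k+1}) we obtain:

  H_1: rank ker ∂_1 − rank ∂_2 = (6 − 3) − 3 = 0, and the invariant factors of ∂_2 are all 1, so H_1 ≅ 0.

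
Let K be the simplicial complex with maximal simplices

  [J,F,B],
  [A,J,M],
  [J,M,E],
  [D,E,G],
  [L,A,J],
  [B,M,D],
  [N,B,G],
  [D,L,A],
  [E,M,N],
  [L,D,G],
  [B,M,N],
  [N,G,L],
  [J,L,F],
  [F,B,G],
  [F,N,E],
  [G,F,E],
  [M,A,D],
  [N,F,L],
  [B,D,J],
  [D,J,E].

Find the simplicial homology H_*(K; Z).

H_0 ≅ Z,  H_1 ≅ Z ⊕ Z/2,  H_2 = 0.

K has 10 vertices, 30 edges, 20 triangles.
rank ∂_0 = 0, rank ∂_1 = 9 ⇒ b_0 = 10 − 0 − 9 = 1; all invariant factors of ∂_1 are 1 so no torsion. So H_0 ≅ Z.
rank ∂_1 = 9, rank ∂_2 = 20 ⇒ b_1 = 30 − 9 − 20 = 1; ∂_2 has invariant factor(s) [2] giving torsion. So H_1 ≅ Z ⊕ Z/2.
rank ∂_2 = 20, rank ∂_3 = 0 ⇒ b_2 = 20 − 20 − 0 = 0. So H_2 ≅ 0.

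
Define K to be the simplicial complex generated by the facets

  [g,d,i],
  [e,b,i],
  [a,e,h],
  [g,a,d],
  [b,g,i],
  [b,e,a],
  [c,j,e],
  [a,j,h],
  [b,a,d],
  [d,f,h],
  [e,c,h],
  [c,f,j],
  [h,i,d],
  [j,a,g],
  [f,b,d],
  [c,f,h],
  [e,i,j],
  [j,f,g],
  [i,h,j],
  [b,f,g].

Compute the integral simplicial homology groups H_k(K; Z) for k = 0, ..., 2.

Take the total order a < b < c < d < e < f < g < h < i < j on the vertex set. Then K (dimension 2) consists of the simplices:

  0-simplices (10): a, b, c, d, e, f, g, h, i, j
  1-simplices (30): ab, ad, ae, ag, ah, aj, bd, be, bf, bg, bi, ce, cf, ch, cj, df, dg, dh, di, eh, ei, ej, fg, fh, fj, gi, gj, hi, hj, ij
  2-simplices (20): abd, abe, adg, aeh, agj, ahj, bdf, bei, bfg, bgi, ceh, cej, cfh, cfj, dfh, dgi, dhi, eij, fgj, hij

Hence C_0 ≅ Z^10, C_1 ≅ Z^30, C_2 ≅ Z^20.

The boundary map ∂_1: C_1 → C_0 is given by ∂[p,q] = [q] − [p]. For instance
  ∂dh = h − d.
The resulting 10×30 matrix has rank 9, and its Smith normal form has invariant factors (1,1,1,1,1,1,1,1,1).

The boundary map ∂_2: C_2 → C_1 sends each 2-simplex [p,q,r] to [q,r] − [p,r] + [p,q]. For instance
  ∂dfh = fh − dh + df,
  ∂agj = gj − aj + ag.
This gives a 30×20 integer matrix of rank 20; reducing to Smith normal form yields diagonal entries (1,1,1,1,1,1,1,1,1,1,1,1,1,1,1,1,1,1,1,2).

Computing H_k = (kernel of ∂_k) / (image of ∂_{k+1}):

  H_0: rank C_0 − rank ∂_1 = 10 − 9 = 1, and the invariant factors of ∂_1 are all 1, so H_0 ≅ Z.
  H_1: rank ker ∂_1 − rank ∂_2 = (30 − 9) − 20 = 1, and ∂_2 has invariant factor 2 > 1, so H_1 ≅ Z ⊕ Z_2.
  H_2: rank ker ∂_2 − rank ∂_3 = (20 − 20) − 0 = 0, and there is no ∂_3, so H_2 ≅ 0.

H_0 = Z,  H_1 = Z ⊕ Z_2,  H_2 = 0.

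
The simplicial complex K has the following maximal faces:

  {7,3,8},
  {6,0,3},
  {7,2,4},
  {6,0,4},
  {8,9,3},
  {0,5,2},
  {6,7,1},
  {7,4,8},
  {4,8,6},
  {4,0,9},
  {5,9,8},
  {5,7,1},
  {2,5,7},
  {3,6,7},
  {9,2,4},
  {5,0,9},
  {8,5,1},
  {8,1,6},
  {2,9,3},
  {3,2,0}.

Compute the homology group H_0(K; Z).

Order the vertices as 0 < 1 < 2 < 3 < 4 < 5 < 6 < 7 < 8 < 9. Listing each simplex with vertices in this order, K has dimension 2 with simplices:

  0-simplices (10): [0], [1], [2], [3], [4], [5], [6], [7], [8], [9]
  1-simplices (30): (30 of them)
  2-simplices (20): (20 of them)

so the chain groups are C_0 ≅ Z^10, C_1 ≅ Z^30, C_2 ≅ Z^20.

The boundary map ∂_1: C_1 → C_0 is given by ∂[p,q] = [q] − [p]. For instance
  ∂[4,7] = [7] − [4].
The 10×30 boundary matrix has rank 9 and Smith normal form diag(1,1,1,1,1,1,1,1,1).

∂_2: C_2 → C_1 maps a triangle to the signed sum of its edges. For instance
  ∂[0,4,6] = [4,6] − [0,6] + [0,4],
  ∂[0,5,9] = [5,9] − [0,9] + [0,5].
As a 30×20 matrix over Z this has rank 20, with invariant factors (1,1,1,1,1,1,1,1,1,1,1,1,1,1,1,1,1,1,1,2).

Reading off H_k = ker ∂_k / im ∂_{k+1}:

  H_0: rank C_0 − rank ∂_1 = 10 − 9 = 1, and the invariant factors of ∂_1 are all 1, so H_0 ≅ Z.

H_0 ≅ Z.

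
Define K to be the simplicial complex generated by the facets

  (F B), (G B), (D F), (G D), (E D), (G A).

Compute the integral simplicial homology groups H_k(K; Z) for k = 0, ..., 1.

K has 6 vertices, 6 edges.
rank ∂_0 = 0, rank ∂_1 = 5 ⇒ b_0 = 6 − 0 − 5 = 1; all invariant factors of ∂_1 are 1 so no torsion. So H_0 = Z.
rank ∂_1 = 5, rank ∂_2 = 0 ⇒ b_1 = 6 − 5 − 0 = 1. So H_1 = Z.

H_0 ≅ Z,  H_1 ≅ Z.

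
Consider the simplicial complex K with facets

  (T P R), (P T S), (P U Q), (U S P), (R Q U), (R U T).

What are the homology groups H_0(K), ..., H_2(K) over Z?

H_0 ≅ Z,  H_1 ≅ Z,  H_2 = 0.

K has 6 vertices, 12 edges, 6 triangles.
rank ∂_0 = 0, rank ∂_1 = 5 ⇒ b_0 = 6 − 0 − 5 = 1; all invariant factors of ∂_1 are 1 so no torsion. So H_0 ≅ Z.
rank ∂_1 = 5, rank ∂_2 = 6 ⇒ b_1 = 12 − 5 − 6 = 1; all invariant factors of ∂_2 are 1 so no torsion. So H_1 ≅ Z.
rank ∂_2 = 6, rank ∂_3 = 0 ⇒ b_2 = 6 − 6 − 0 = 0. So H_2 ≅ 0.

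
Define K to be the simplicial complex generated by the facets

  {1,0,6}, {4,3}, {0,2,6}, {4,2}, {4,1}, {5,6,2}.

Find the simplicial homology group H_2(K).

H_2 = 0.

K has 7 vertices, 10 edges, 3 triangles.
rank ∂_2 = 3, rank ∂_3 = 0 ⇒ b_2 = 3 − 3 − 0 = 0. So H_2 = 0.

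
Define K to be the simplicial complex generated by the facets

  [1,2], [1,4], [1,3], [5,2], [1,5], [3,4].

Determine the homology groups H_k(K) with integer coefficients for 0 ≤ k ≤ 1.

Take the total order 1 < 2 < 3 < 4 < 5 on the vertex set. Then K (dimension 1) consists of the simplices:

  0-simplices (5): [1], [2], [3], [4], [5]
  1-simplices (6): [1,2], [1,3], [1,4], [1,5], [2,5], [3,4]

giving chain groups C_0 ≅ Z^5, C_1 ≅ Z^6.

∂_1: C_1 → C_0 sends each edge [p,q] (with p < q) to q − p. For instance
  ∂[1,2] = [2] − [1].
As a 5×6 matrix over Z this has rank 4, with invariant factors (1,1,1,1).

From H_k ≅ ker(∂_k) / im(∂_{k+1}) we obtain:

  H_0: rank C_0 − rank ∂_1 = 5 − 4 = 1, and the invariant factors of ∂_1 are all 1, so H_0 = Z.
  H_1: rank ker ∂_1 − rank ∂_2 = (6 − 4) − 0 = 2, and there is no ∂_2, so H_1 = Z^2.

(K is a triangulation of a wedge of 2 circles.)

H_0 = Z,  H_1 = Z^2.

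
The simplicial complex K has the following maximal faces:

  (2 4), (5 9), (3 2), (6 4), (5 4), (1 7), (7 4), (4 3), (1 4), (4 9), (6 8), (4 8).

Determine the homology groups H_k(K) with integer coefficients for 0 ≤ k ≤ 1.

Take the total order 1 < 2 < 3 < 4 < 5 < 6 < 7 < 8 < 9 on the vertex set. Then K (dimension 1) consists of the simplices:

  0-simplices (9): [1], [2], [3], [4], [5], [6], [7], [8], [9]
  1-simplices (12): [1,4], [1,7], [2,3], [2,4], [3,4], [4,5], [4,6], [4,7], [4,8], [4,9], [5,9], [6,8]

giving chain groups C_0 ≅ Z^9, C_1 ≅ Z^12.

The boundary map ∂_1: C_1 → C_0 sends each edge [p,q] (with p < q) to q − p. For instance
  ∂[3,4] = [4] − [3].
The 9×12 boundary matrix has rank 8 and Smith normal form diag(1,1,1,1,1,1,1,1).

Reading off H_k = ker ∂_k / im ∂_{k+1}:

  H_0: rank C_0 − rank ∂_1 = 9 − 8 = 1, and the invariant factors of ∂_1 are all 1, so H_0 ≅ Z.
  H_1: rank ker ∂_1 − rank ∂_2 = (12 − 8) − 0 = 4, and there is no ∂_2, so H_1 ≅ Z^4.

(K is a triangulation of a wedge of 4 circles.)

H_0 ≅ Z,  H_1 ≅ Z^4.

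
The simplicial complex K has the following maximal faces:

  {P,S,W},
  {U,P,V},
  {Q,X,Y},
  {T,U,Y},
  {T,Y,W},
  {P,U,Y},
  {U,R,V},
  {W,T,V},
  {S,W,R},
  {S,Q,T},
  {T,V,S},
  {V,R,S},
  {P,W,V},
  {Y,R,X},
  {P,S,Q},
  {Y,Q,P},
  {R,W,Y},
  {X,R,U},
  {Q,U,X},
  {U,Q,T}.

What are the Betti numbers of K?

b_0 = 1, b_1 = 1, b_2 = 0.

Order the vertices as P < Q < R < S < T < U < V < W < X < Y. Listing each simplex with vertices in this order, K has dimension 2 with simplices:

  0-simplices (10): P, Q, R, S, T, U, V, W, X, Y
  1-simplices (30): PQ, PS, PU, PV, PW, PY, QS, QT, QU, QX, QY, RS, RU, RV, RW, RX, RY, ST, SV, SW, TU, TV, TW, TY, UV, UX, UY, VW, WY, XY
  2-simplices (20): PQS, PQY, PSW, PUV, PUY, PVW, QST, QTU, QUX, QXY, RSV, RSW, RUV, RUX, RWY, RXY, STV, TUY, TVW, TWY

giving chain groups C_0 ≅ Z^10, C_1 ≅ Z^30, C_2 ≅ Z^20.

The boundary map ∂_1: C_1 → C_0 maps an edge to its endpoints' difference, ∂[p,q] = q − p. For instance
  ∂XY = Y − X.
This gives a 10×30 integer matrix of rank 9; reducing to Smith normal form yields diagonal entries (1,1,1,1,1,1,1,1,1).

The boundary map ∂_2: C_2 → C_1 acts by ∂[p,q,r] = [q,r] − [p,r] + [p,q]. For instance
  ∂TWY = WY − TY + TW,
  ∂PQY = QY − PY + PQ.
This gives a 30×20 integer matrix of rank 20; reducing to Smith normal form yields diagonal entries (1,1,1,1,1,1,1,1,1,1,1,1,1,1,1,1,1,1,1,2).

Reading off H_k = ker ∂_k / im ∂_{k+1}:

  H_0: rank C_0 − rank ∂_1 = 10 − 9 = 1, and the invariant factors of ∂_1 are all 1, so H_0 = Z.
  H_1: rank ker ∂_1 − rank ∂_2 = (30 − 9) − 20 = 1, and ∂_2 has invariant factor 2 > 1, so H_1 = Z ⊕ Z/2Z.
  H_2: rank ker ∂_2 − rank ∂_3 = (20 − 20) − 0 = 0, and there is no ∂_3, so H_2 = 0.

Hence the Betti numbers are b_0 = 1, b_1 = 1, b_2 = 0.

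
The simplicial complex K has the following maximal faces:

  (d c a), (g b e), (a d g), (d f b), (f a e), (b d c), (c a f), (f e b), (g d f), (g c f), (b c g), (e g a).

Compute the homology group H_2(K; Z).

H_2 ≅ 0.

Fix the vertex order a < b < c < d < e < f < g and write every simplex with vertices in increasing order. Then dim K = 2 and the simplices of K are:

  0-simplices (7): a, b, c, d, e, f, g
  1-simplices (18): ac, ad, ae, af, ag, bc, bd, be, bf, bg, cd, cf, cg, df, dg, ef, eg, fg
  2-simplices (12): acd, acf, adg, aef, aeg, bcd, bcg, bdf, bef, beg, cfg, dfg

Hence C_0 ≅ Z^7, C_1 ≅ Z^18, C_2 ≅ Z^12.

Boundary ∂_1: C_1 → C_0 is given by ∂[p,q] = [q] − [p]. For instance
  ∂bf = f − b.
This gives a 7×18 integer matrix of rank 6; reducing to Smith normal form yields diagonal entries (1,1,1,1,1,1).

∂_2: C_2 → C_1 maps a triangle to the signed sum of its edges. For instance
  ∂aef = ef − af + ae,
  ∂cfg = fg − cg + cf.
The 18×12 boundary matrix has rank 12 and Smith normal form diag(1,1,1,1,1,1,1,1,1,1,1,2).

Now H_k = ker ∂_k / im ∂_{k+1}, so:

  H_2: rank ker ∂_2 − rank ∂_3 = (12 − 12) − 0 = 0, and there is no ∂_3, so H_2 = 0.

(K is a triangulation of the real projective plane RP^2.)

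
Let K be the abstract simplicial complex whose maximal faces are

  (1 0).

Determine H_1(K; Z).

H_1 ≅ 0.

K has 2 vertices, 1 edge.
rank ∂_1 = 1, rank ∂_2 = 0 ⇒ b_1 = 1 − 1 − 0 = 0. So H_1 ≅ 0.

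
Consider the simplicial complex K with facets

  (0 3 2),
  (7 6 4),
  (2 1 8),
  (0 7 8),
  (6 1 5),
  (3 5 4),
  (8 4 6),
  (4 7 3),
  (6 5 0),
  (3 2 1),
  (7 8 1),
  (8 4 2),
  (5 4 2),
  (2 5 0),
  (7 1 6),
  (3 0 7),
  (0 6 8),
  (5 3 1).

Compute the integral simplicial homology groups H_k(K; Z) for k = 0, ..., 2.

H_0 = Z,  H_1 = Z ⊕ Z_2,  H_2 = 0.

K has 9 vertices, 27 edges, 18 triangles.
rank ∂_0 = 0, rank ∂_1 = 8 ⇒ b_0 = 9 − 0 − 8 = 1; all invariant factors of ∂_1 are 1 so no torsion. So H_0 ≅ Z.
rank ∂_1 = 8, rank ∂_2 = 18 ⇒ b_1 = 27 − 8 − 18 = 1; ∂_2 has invariant factor(s) [2] giving torsion. So H_1 ≅ Z ⊕ Z_2.
rank ∂_2 = 18, rank ∂_3 = 0 ⇒ b_2 = 18 − 18 − 0 = 0. So H_2 ≅ 0.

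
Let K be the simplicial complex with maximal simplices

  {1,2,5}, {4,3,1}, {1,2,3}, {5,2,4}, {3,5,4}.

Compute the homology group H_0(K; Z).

Order the vertices as 1 < 2 < 3 < 4 < 5. Listing each simplex with vertices in this order, K has dimension 2 with simplices:

  0-simplices (5): [1], [2], [3], [4], [5]
  1-simplices (10): [1,2], [1,3], [1,4], [1,5], [2,3], [2,4], [2,5], [3,4], [3,5], [4,5]
  2-simplices (5): [1,2,3], [1,2,5], [1,3,4], [2,4,5], [3,4,5]

Hence C_0 ≅ Z^5, C_1 ≅ Z^10, C_2 ≅ Z^5.

Boundary ∂_1: C_1 → C_0 maps an edge to its endpoints' difference, ∂[p,q] = q − p. For instance
  ∂[1,3] = [3] − [1].
The resulting 5×10 matrix has rank 4, and its Smith normal form has invariant factors (1,1,1,1).

Boundary ∂_2: C_2 → C_1 maps a triangle to the signed sum of its edges. For instance
  ∂[2,4,5] = [4,5] − [2,5] + [2,4],
  ∂[1,3,4] = [3,4] − [1,4] + [1,3].
The 10×5 boundary matrix has rank 5 and Smith normal form diag(1,1,1,1,1).

Computing H_k = (kernel of ∂_k) / (image of ∂_{k+1}):

  H_0: rank C_0 − rank ∂_1 = 5 − 4 = 1, and the invariant factors of ∂_1 are all 1, so H_0 = Z.

H_0 = Z.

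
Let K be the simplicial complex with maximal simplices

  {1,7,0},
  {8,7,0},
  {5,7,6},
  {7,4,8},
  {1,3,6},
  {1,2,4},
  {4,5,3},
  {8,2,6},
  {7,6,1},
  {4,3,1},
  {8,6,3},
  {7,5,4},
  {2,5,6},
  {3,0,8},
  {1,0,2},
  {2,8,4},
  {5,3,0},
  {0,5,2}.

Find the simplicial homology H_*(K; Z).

K has 9 vertices, 27 edges, 18 triangles.
rank ∂_0 = 0, rank ∂_1 = 8 ⇒ b_0 = 9 − 0 − 8 = 1; all invariant factors of ∂_1 are 1 so no torsion. So H_0 ≅ Z.
rank ∂_1 = 8, rank ∂_2 = 17 ⇒ b_1 = 27 − 8 − 17 = 2; all invariant factors of ∂_2 are 1 so no torsion. So H_1 ≅ Z^2.
rank ∂_2 = 17, rank ∂_3 = 0 ⇒ b_2 = 18 − 17 − 0 = 1. So H_2 ≅ Z.

H_0 ≅ Z,  H_1 ≅ Z^2,  H_2 ≅ Z.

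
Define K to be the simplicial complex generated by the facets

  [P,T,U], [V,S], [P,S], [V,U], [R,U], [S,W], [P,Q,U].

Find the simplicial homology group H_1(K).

K has 8 vertices, 10 edges, 2 triangles.
rank ∂_1 = 7, rank ∂_2 = 2 ⇒ b_1 = 10 − 7 − 2 = 1; all invariant factors of ∂_2 are 1 so no torsion. So H_1 = Z.

H_1 = Z.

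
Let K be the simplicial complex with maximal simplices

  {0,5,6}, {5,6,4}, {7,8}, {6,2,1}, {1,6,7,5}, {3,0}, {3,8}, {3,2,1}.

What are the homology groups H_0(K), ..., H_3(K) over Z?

H_0 = Z,  H_1 = Z^2,  H_2 = 0,  H_3 = 0.

Order the vertices as 0 < 1 < 2 < 3 < 4 < 5 < 6 < 7 < 8. Listing each simplex with vertices in this order, K has dimension 3 with simplices:

  0-simplices (9): [0], [1], [2], [3], [4], [5], [6], [7], [8]
  1-simplices (17): [0,3], [0,5], [0,6], [1,2], [1,3], [1,5], [1,6], [1,7], [2,3], [2,6], [3,8], [4,5], [4,6], [5,6], [5,7], [6,7], [7,8]
  2-simplices (8): [0,5,6], [1,2,3], [1,2,6], [1,5,6], [1,5,7], [1,6,7], [4,5,6], [5,6,7]
  3-simplices (1): [1,5,6,7]

so the chain groups are C_0 ≅ Z^9, C_1 ≅ Z^17, C_2 ≅ Z^8, C_3 ≅ Z^1.

∂_1: C_1 → C_0 maps an edge to its endpoints' difference, ∂[p,q] = q − p.
The resulting 9×17 matrix has rank 8, and its Smith normal form has invariant factors (1,1,1,1,1,1,1,1).

The boundary map ∂_2: C_2 → C_1 maps a triangle to the signed sum of its edges. For instance
  ∂[5,6,7] = [6,7] − [5,7] + [5,6],
  ∂[1,2,6] = [2,6] − [1,6] + [1,2].
The resulting 17×8 matrix has rank 7, and its Smith normal form has invariant factors (1,1,1,1,1,1,1).

∂_3: C_3 → C_2 sends each 3-simplex σ to the alternating sum Σ_i (−1)^i (σ with its i-th vertex removed). For instance
  ∂[1,5,6,7] = [5,6,7] − [1,6,7] + [1,5,7] − [1,5,6].
The resulting 8×1 matrix has rank 1, and its Smith normal form has invariant factors (1).

Computing H_k = (kernel of ∂_k) / (image of ∂_{k+1}):

  H_0: rank C_0 − rank ∂_1 = 9 − 8 = 1, and the invariant factors of ∂_1 are all 1, so H_0 = Z.
  H_1: rank ker ∂_1 − rank ∂_2 = (17 − 8) − 7 = 2, and the invariant factors of ∂_2 are all 1, so H_1 = Z^2.
  H_2: rank ker ∂_2 − rank ∂_3 = (8 − 7) − 1 = 0, and the invariant factors of ∂_3 are all 1, so H_2 = 0.
  H_3: rank ker ∂_3 − rank ∂_4 = (1 − 1) − 0 = 0, and there is no ∂_4, so H_3 = 0.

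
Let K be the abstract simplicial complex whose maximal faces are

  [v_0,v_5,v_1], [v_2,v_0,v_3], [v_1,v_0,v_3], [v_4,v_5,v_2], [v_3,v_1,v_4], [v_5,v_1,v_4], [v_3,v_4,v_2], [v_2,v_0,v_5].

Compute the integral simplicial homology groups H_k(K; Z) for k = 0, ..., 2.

K has 6 vertices, 12 edges, 8 triangles.
rank ∂_0 = 0, rank ∂_1 = 5 ⇒ b_0 = 6 − 0 − 5 = 1; all invariant factors of ∂_1 are 1 so no torsion. So H_0 ≅ Z.
rank ∂_1 = 5, rank ∂_2 = 7 ⇒ b_1 = 12 − 5 − 7 = 0; all invariant factors of ∂_2 are 1 so no torsion. So H_1 ≅ 0.
rank ∂_2 = 7, rank ∂_3 = 0 ⇒ b_2 = 8 − 7 − 0 = 1. So H_2 ≅ Z.

H_0 ≅ Z,  H_1 = 0,  H_2 ≅ Z.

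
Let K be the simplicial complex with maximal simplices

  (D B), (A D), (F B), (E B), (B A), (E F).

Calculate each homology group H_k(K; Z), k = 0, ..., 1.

We work with the vertex ordering A < B < D < E < F. The simplices of K, each written with vertices in increasing order, are:

  0-simplices (5): A, B, D, E, F
  1-simplices (6): AB, AD, BD, BE, BF, EF

so the chain groups are C_0 ≅ Z^5, C_1 ≅ Z^6.

∂_1: C_1 → C_0 is given by ∂[p,q] = [q] − [p]. For instance
  ∂BD = D − B.
The 5×6 boundary matrix has rank 4 and Smith normal form diag(1,1,1,1).

From H_k ≅ ker(∂_k) / im(∂_{k+1}) we obtain:

  H_0: rank C_0 − rank ∂_1 = 5 − 4 = 1, and the invariant factors of ∂_1 are all 1, so H_0 = Z.
  H_1: rank ker ∂_1 − rank ∂_2 = (6 − 4) − 0 = 2, and there is no ∂_2, so H_1 = Z^2.

As a check, the Euler characteristic is 5 − 6 = -1, which agrees with 1 − 2 = -1.

H_0 ≅ Z,  H_1 ≅ Z^2.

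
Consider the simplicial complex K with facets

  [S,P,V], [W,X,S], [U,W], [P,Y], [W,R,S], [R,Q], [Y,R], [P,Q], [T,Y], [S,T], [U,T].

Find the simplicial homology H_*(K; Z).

H_0 ≅ Z,  H_1 ≅ Z^4,  H_2 = 0.

K has 10 vertices, 16 edges, 3 triangles.
rank ∂_0 = 0, rank ∂_1 = 9 ⇒ b_0 = 10 − 0 − 9 = 1; all invariant factors of ∂_1 are 1 so no torsion. So H_0 ≅ Z.
rank ∂_1 = 9, rank ∂_2 = 3 ⇒ b_1 = 16 − 9 − 3 = 4; all invariant factors of ∂_2 are 1 so no torsion. So H_1 ≅ Z^4.
rank ∂_2 = 3, rank ∂_3 = 0 ⇒ b_2 = 3 − 3 − 0 = 0. So H_2 ≅ 0.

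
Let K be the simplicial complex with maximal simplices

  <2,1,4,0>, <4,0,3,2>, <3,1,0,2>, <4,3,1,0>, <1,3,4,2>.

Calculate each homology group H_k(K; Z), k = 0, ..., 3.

We work with the vertex ordering 0 < 1 < 2 < 3 < 4. The simplices of K, each written with vertices in increasing order, are:

  0-simplices (5): [0], [1], [2], [3], [4]
  1-simplices (10): [0,1], [0,2], [0,3], [0,4], [1,2], [1,3], [1,4], [2,3], [2,4], [3,4]
  2-simplices (10): [0,1,2], [0,1,3], [0,1,4], [0,2,3], [0,2,4], [0,3,4], [1,2,3], [1,2,4], [1,3,4], [2,3,4]
  3-simplices (5): [0,1,2,3], [0,1,2,4], [0,1,3,4], [0,2,3,4], [1,2,3,4]

so the chain groups are C_0 ≅ Z^5, C_1 ≅ Z^10, C_2 ≅ Z^10, C_3 ≅ Z^5.

Boundary ∂_1: C_1 → C_0 sends each edge [p,q] (with p < q) to q − p. For instance
  ∂[1,4] = [4] − [1].
This gives a 5×10 integer matrix of rank 4; reducing to Smith normal form yields diagonal entries (1,1,1,1).

∂_2: C_2 → C_1 acts by ∂[p,q,r] = [q,r] − [p,r] + [p,q]. For instance
  ∂[0,1,2] = [1,2] − [0,2] + [0,1],
  ∂[0,3,4] = [3,4] − [0,4] + [0,3].
As a 10×10 matrix over Z this has rank 6, with invariant factors (1,1,1,1,1,1).

∂_3: C_3 → C_2 sends each 3-simplex σ to the alternating sum Σ_i (−1)^i (σ with its i-th vertex removed). For instance
  ∂[0,1,2,3] = [1,2,3] − [0,2,3] + [0,1,3] − [0,1,2],
  ∂[0,2,3,4] = [2,3,4] − [0,3,4] + [0,2,4] − [0,2,3].
As a 10×5 matrix over Z this has rank 4, with invariant factors (1,1,1,1).

From H_k ≅ ker(∂_k) / im(∂_{k+1}) we obtain:

  H_0: rank C_0 − rank ∂_1 = 5 − 4 = 1, and the invariant factors of ∂_1 are all 1, so H_0 ≅ Z.
  H_1: rank ker ∂_1 − rank ∂_2 = (10 − 4) − 6 = 0, and the invariant factors of ∂_2 are all 1, so H_1 ≅ 0.
  H_2: rank ker ∂_2 − rank ∂_3 = (10 − 6) − 4 = 0, and the invariant factors of ∂_3 are all 1, so H_2 ≅ 0.
  H_3: rank ker ∂_3 − rank ∂_4 = (5 − 4) − 0 = 1, and there is no ∂_4, so H_3 ≅ Z.

H_0 ≅ Z,  H_1 = 0,  H_2 = 0,  H_3 ≅ Z.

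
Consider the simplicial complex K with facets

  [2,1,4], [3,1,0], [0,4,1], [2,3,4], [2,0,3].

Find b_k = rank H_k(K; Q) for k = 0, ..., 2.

b_0 = 1, b_1 = 1, b_2 = 0.

We work with the vertex ordering 0 < 1 < 2 < 3 < 4. The simplices of K, each written with vertices in increasing order, are:

  0-simplices (5): [0], [1], [2], [3], [4]
  1-simplices (10): [0,1], [0,2], [0,3], [0,4], [1,2], [1,3], [1,4], [2,3], [2,4], [3,4]
  2-simplices (5): [0,1,3], [0,1,4], [0,2,3], [1,2,4], [2,3,4]

so the chain groups are C_0 ≅ Z^5, C_1 ≅ Z^10, C_2 ≅ Z^5.

The boundary map ∂_1: C_1 → C_0 is given by ∂[p,q] = [q] − [p].
The resulting 5×10 matrix has rank 4, and its Smith normal form has invariant factors (1,1,1,1).

Boundary ∂_2: C_2 → C_1 maps a triangle to the signed sum of its edges. For instance
  ∂[0,1,3] = [1,3] − [0,3] + [0,1],
  ∂[0,1,4] = [1,4] − [0,4] + [0,1].
The 10×5 boundary matrix has rank 5 and Smith normal form diag(1,1,1,1,1).

Now H_k = ker ∂_k / im ∂_{k+1}, so:

  H_0: rank C_0 − rank ∂_1 = 5 − 4 = 1, and the invariant factors of ∂_1 are all 1, so H_0 = Z.
  H_1: rank ker ∂_1 − rank ∂_2 = (10 − 4) − 5 = 1, and the invariant factors of ∂_2 are all 1, so H_1 = Z.
  H_2: rank ker ∂_2 − rank ∂_3 = (5 − 5) − 0 = 0, and there is no ∂_3, so H_2 = 0.

As a check, the Euler characteristic is 5 − 10 + 5 = 0, which agrees with 1 − 1 + 0 = 0.

Hence the Betti numbers are b_0 = 1, b_1 = 1, b_2 = 0.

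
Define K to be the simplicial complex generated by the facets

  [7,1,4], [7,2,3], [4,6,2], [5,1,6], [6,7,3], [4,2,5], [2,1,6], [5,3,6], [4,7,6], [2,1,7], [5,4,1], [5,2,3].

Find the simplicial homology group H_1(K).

H_1 = Z/2Z.

Take the total order 1 < 2 < 3 < 4 < 5 < 6 < 7 on the vertex set. Then K (dimension 2) consists of the simplices:

  0-simplices (7): [1], [2], [3], [4], [5], [6], [7]
  1-simplices (18): [1,2], [1,4], [1,5], [1,6], [1,7], [2,3], [2,4], [2,5], [2,6], [2,7], [3,5], [3,6], [3,7], [4,5], [4,6], [4,7], [5,6], [6,7]
  2-simplices (12): [1,2,6], [1,2,7], [1,4,5], [1,4,7], [1,5,6], [2,3,5], [2,3,7], [2,4,5], [2,4,6], [3,5,6], [3,6,7], [4,6,7]

so the chain groups are C_0 ≅ Z^7, C_1 ≅ Z^18, C_2 ≅ Z^12.

∂_1: C_1 → C_0 is given by ∂[p,q] = [q] − [p]. For instance
  ∂[3,7] = [7] − [3].
The resulting 7×18 matrix has rank 6, and its Smith normal form has invariant factors (1,1,1,1,1,1).

The boundary map ∂_2: C_2 → C_1 maps a triangle to the signed sum of its edges. For instance
  ∂[1,4,5] = [4,5] − [1,5] + [1,4],
  ∂[2,4,5] = [4,5] − [2,5] + [2,4].
This gives a 18×12 integer matrix of rank 12; reducing to Smith normal form yields diagonal entries (1,1,1,1,1,1,1,1,1,1,1,2).

Now H_k = ker ∂_k / im ∂_{k+1}, so:

  H_1: rank ker ∂_1 − rank ∂_2 = (18 − 6) − 12 = 0, and ∂_2 has invariant factor 2 > 1, so H_1 ≅ Z/2Z.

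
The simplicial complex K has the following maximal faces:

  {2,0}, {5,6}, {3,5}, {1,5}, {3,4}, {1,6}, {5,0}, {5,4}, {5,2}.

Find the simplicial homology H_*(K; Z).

Order the vertices as 0 < 1 < 2 < 3 < 4 < 5 < 6. Listing each simplex with vertices in this order, K has dimension 1 with simplices:

  0-simplices (7): [0], [1], [2], [3], [4], [5], [6]
  1-simplices (9): [0,2], [0,5], [1,5], [1,6], [2,5], [3,4], [3,5], [4,5], [5,6]

Hence C_0 ≅ Z^7, C_1 ≅ Z^9.

∂_1: C_1 → C_0 is given by ∂[p,q] = [q] − [p]. For instance
  ∂[3,5] = [5] − [3].
The 7×9 boundary matrix has rank 6 and Smith normal form diag(1,1,1,1,1,1).

Reading off H_k = ker ∂_k / im ∂_{k+1}:

  H_0: rank C_0 − rank ∂_1 = 7 − 6 = 1, and the invariant factors of ∂_1 are all 1, so H_0 = Z.
  H_1: rank ker ∂_1 − rank ∂_2 = (9 − 6) − 0 = 3, and there is no ∂_2, so H_1 = Z^3.

H_0 = Z,  H_1 = Z^3.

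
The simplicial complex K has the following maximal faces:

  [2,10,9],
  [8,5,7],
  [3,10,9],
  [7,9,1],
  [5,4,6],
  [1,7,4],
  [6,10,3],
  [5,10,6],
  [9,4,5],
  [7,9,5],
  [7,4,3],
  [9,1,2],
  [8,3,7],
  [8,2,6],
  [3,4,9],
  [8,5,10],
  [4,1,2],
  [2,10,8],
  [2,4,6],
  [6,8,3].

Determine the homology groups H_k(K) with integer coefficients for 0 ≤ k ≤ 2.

H_0 = Z,  H_1 = Z ⊕ Z/2,  H_2 = 0.

Take the total order 1 < 2 < 3 < 4 < 5 < 6 < 7 < 8 < 9 < 10 on the vertex set. Then K (dimension 2) consists of the simplices:

  0-simplices (10): [1], [2], [3], [4], [5], [6], [7], [8], [9], [10]
  1-simplices (30): (30 of them)
  2-simplices (20): (20 of them)

so the chain groups are C_0 ≅ Z^10, C_1 ≅ Z^30, C_2 ≅ Z^20.

The boundary map ∂_1: C_1 → C_0 is given by ∂[p,q] = [q] − [p]. For instance
  ∂[1,9] = [9] − [1].
This gives a 10×30 integer matrix of rank 9; reducing to Smith normal form yields diagonal entries (1,1,1,1,1,1,1,1,1).

∂_2: C_2 → C_1 maps a triangle to the signed sum of its edges. For instance
  ∂[5,7,8] = [7,8] − [5,8] + [5,7],
  ∂[2,8,10] = [8,10] − [2,10] + [2,8].
As a 30×20 matrix over Z this has rank 20, with invariant factors (1,1,1,1,1,1,1,1,1,1,1,1,1,1,1,1,1,1,1,2).

From H_k ≅ ker(∂_k) / im(∂_{k+1}) we obtain:

  H_0: rank C_0 − rank ∂_1 = 10 − 9 = 1, and the invariant factors of ∂_1 are all 1, so H_0 ≅ Z.
  H_1: rank ker ∂_1 − rank ∂_2 = (30 − 9) − 20 = 1, and ∂_2 has invariant factor 2 > 1, so H_1 ≅ Z ⊕ Z/2.
  H_2: rank ker ∂_2 − rank ∂_3 = (20 − 20) − 0 = 0, and there is no ∂_3, so H_2 ≅ 0.

(K is a triangulation of the Klein bottle.)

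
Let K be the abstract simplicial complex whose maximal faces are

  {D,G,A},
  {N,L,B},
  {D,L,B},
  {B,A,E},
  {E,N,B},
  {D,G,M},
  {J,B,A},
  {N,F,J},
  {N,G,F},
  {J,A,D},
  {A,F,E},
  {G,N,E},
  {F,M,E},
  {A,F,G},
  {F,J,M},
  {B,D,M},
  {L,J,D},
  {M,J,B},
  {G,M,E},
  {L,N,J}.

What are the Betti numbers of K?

b_0 = 1, b_1 = 1, b_2 = 0.

We work with the vertex ordering A < B < D < E < F < G < J < L < M < N. The simplices of K, each written with vertices in increasing order, are:

  0-simplices (10): A, B, D, E, F, G, J, L, M, N
  1-simplices (30): AB, AD, AE, AF, AG, AJ, BD, BE, BJ, BL, BM, BN, DG, DJ, DL, DM, EF, EG, EM, EN, FG, FJ, FM, FN, GM, GN, JL, JM, JN, LN
  2-simplices (20): ABE, ABJ, ADG, ADJ, AEF, AFG, BDL, BDM, BEN, BJM, BLN, DGM, DJL, EFM, EGM, EGN, FGN, FJM, FJN, JLN

so the chain groups are C_0 ≅ Z^10, C_1 ≅ Z^30, C_2 ≅ Z^20.

Boundary ∂_1: C_1 → C_0 sends each edge [p,q] (with p < q) to q − p. For instance
  ∂JM = M − J.
The 10×30 boundary matrix has rank 9 and Smith normal form diag(1,1,1,1,1,1,1,1,1).

Boundary ∂_2: C_2 → C_1 sends each 2-simplex [p,q,r] to [q,r] − [p,r] + [p,q]. For instance
  ∂FJM = JM − FM + FJ,
  ∂EFM = FM − EM + EF.
As a 30×20 matrix over Z this has rank 20, with invariant factors (1,1,1,1,1,1,1,1,1,1,1,1,1,1,1,1,1,1,1,2).

Computing H_k = (kernel of ∂_k) / (image of ∂_{k+1}):

  H_0: rank C_0 − rank ∂_1 = 10 − 9 = 1, and the invariant factors of ∂_1 are all 1, so H_0 = Z.
  H_1: rank ker ∂_1 − rank ∂_2 = (30 − 9) − 20 = 1, and ∂_2 has invariant factor 2 > 1, so H_1 = Z ⊕ Z/2.
  H_2: rank ker ∂_2 − rank ∂_3 = (20 − 20) − 0 = 0, and there is no ∂_3, so H_2 = 0.

As a check, the Euler characteristic is 10 − 30 + 20 = 0, which agrees with 1 − 1 + 0 = 0.

Hence the Betti numbers are b_0 = 1, b_1 = 1, b_2 = 0.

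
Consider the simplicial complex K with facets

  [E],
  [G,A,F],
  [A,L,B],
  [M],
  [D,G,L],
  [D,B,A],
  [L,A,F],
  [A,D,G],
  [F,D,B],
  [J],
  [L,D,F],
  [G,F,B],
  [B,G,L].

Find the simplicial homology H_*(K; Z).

H_0 = Z^4,  H_1 = Z_2,  H_2 = 0.

Take the total order A < B < D < E < F < G < J < L < M on the vertex set. Then K (dimension 2) consists of the simplices:

  0-simplices (9): A, B, D, E, F, G, J, L, M
  1-simplices (15): AB, AD, AF, AG, AL, BD, BF, BG, BL, DF, DG, DL, FG, FL, GL
  2-simplices (10): ABD, ABL, ADG, AFG, AFL, BDF, BFG, BGL, DFL, DGL

so the chain groups are C_0 ≅ Z^9, C_1 ≅ Z^15, C_2 ≅ Z^10.

The boundary map ∂_1: C_1 → C_0 sends each edge [p,q] (with p < q) to q − p. For instance
  ∂DG = G − D.
The 9×15 boundary matrix has rank 5 and Smith normal form diag(1,1,1,1,1).

∂_2: C_2 → C_1 sends each 2-simplex [p,q,r] to [q,r] − [p,r] + [p,q]. For instance
  ∂ABL = BL − AL + AB,
  ∂DFL = FL − DL + DF.
The resulting 15×10 matrix has rank 10, and its Smith normal form has invariant factors (1,1,1,1,1,1,1,1,1,2).

Now H_k = ker ∂_k / im ∂_{k+1}, so:

  H_0: rank C_0 − rank ∂_1 = 9 − 5 = 4, and the invariant factors of ∂_1 are all 1, so H_0 = Z^4.
  H_1: rank ker ∂_1 − rank ∂_2 = (15 − 5) − 10 = 0, and ∂_2 has invariant factor 2 > 1, so H_1 = Z_2.
  H_2: rank ker ∂_2 − rank ∂_3 = (10 − 10) − 0 = 0, and there is no ∂_3, so H_2 = 0.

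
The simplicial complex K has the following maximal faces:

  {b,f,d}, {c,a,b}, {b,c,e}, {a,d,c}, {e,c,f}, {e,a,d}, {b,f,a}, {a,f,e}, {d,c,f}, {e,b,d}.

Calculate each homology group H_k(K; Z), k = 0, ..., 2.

H_0 ≅ Z,  H_1 ≅ Z/2Z,  H_2 = 0.

Fix the vertex order a < b < c < d < e < f and write every simplex with vertices in increasing order. Then dim K = 2 and the simplices of K are:

  0-simplices (6): a, b, c, d, e, f
  1-simplices (15): ab, ac, ad, ae, af, bc, bd, be, bf, cd, ce, cf, de, df, ef
  2-simplices (10): abc, abf, acd, ade, aef, bce, bde, bdf, cdf, cef

Hence C_0 ≅ Z^6, C_1 ≅ Z^15, C_2 ≅ Z^10.

∂_1: C_1 → C_0 sends each edge [p,q] (with p < q) to q − p.
The 6×15 boundary matrix has rank 5 and Smith normal form diag(1,1,1,1,1).

Boundary ∂_2: C_2 → C_1 maps a triangle to the signed sum of its edges. For instance
  ∂cef = ef − cf + ce,
  ∂ade = de − ae + ad.
The resulting 15×10 matrix has rank 10, and its Smith normal form has invariant factors (1,1,1,1,1,1,1,1,1,2).

Computing H_k = (kernel of ∂_k) / (image of ∂_{k+1}):

  H_0: rank C_0 − rank ∂_1 = 6 − 5 = 1, and the invariant factors of ∂_1 are all 1, so H_0 ≅ Z.
  H_1: rank ker ∂_1 − rank ∂_2 = (15 − 5) − 10 = 0, and ∂_2 has invariant factor 2 > 1, so H_1 ≅ Z/2Z.
  H_2: rank ker ∂_2 − rank ∂_3 = (10 − 10) − 0 = 0, and there is no ∂_3, so H_2 ≅ 0.

(K is a triangulation of the real projective plane RP^2.)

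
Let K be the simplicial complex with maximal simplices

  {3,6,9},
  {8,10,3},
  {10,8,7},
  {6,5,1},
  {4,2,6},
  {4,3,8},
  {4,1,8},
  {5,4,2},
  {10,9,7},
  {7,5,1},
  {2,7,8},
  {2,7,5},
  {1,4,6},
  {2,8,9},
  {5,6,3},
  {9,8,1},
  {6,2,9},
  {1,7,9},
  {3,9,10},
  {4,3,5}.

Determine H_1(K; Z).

Order the vertices as 1 < 2 < 3 < 4 < 5 < 6 < 7 < 8 < 9 < 10. Listing each simplex with vertices in this order, K has dimension 2 with simplices:

  0-simplices (10): [1], [2], [3], [4], [5], [6], [7], [8], [9], [10]
  1-simplices (30): (30 of them)
  2-simplices (20): (20 of them)

Hence C_0 ≅ Z^10, C_1 ≅ Z^30, C_2 ≅ Z^20.

The boundary map ∂_1: C_1 → C_0 maps an edge to its endpoints' difference, ∂[p,q] = q − p. For instance
  ∂[7,10] = [10] − [7].
This gives a 10×30 integer matrix of rank 9; reducing to Smith normal form yields diagonal entries (1,1,1,1,1,1,1,1,1).

The boundary map ∂_2: C_2 → C_1 maps a triangle to the signed sum of its edges. For instance
  ∂[1,5,7] = [5,7] − [1,7] + [1,5],
  ∂[2,6,9] = [6,9] − [2,9] + [2,6].
The resulting 30×20 matrix has rank 20, and its Smith normal form has invariant factors (1,1,1,1,1,1,1,1,1,1,1,1,1,1,1,1,1,1,1,2).

Computing H_k = (kernel of ∂_k) / (image of ∂_{k+1}):

  H_1: rank ker ∂_1 − rank ∂_2 = (30 − 9) − 20 = 1, and ∂_2 has invariant factor 2 > 1, so H_1 ≅ Z ⊕ Z_2.

(K is a triangulation of the Klein bottle.)

H_1 = Z ⊕ Z_2.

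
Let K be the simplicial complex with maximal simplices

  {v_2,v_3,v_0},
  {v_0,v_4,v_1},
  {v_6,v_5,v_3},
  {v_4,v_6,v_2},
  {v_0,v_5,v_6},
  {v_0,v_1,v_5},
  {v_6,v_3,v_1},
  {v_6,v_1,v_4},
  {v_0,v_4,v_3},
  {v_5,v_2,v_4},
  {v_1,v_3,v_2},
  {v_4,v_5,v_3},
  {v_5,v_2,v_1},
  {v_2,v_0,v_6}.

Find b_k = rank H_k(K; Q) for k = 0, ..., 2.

b_0 = 1, b_1 = 2, b_2 = 1.

Take the total order v_0 < v_1 < v_2 < v_3 < v_4 < v_5 < v_6 on the vertex set. Then K (dimension 2) consists of the simplices:

  0-simplices (7): [v_0], [v_1], [v_2], [v_3], [v_4], [v_5], [v_6]
  1-simplices (21): (21 of them)
  2-simplices (14): (14 of them)

giving chain groups C_0 ≅ Z^7, C_1 ≅ Z^21, C_2 ≅ Z^14.

Boundary ∂_1: C_1 → C_0 sends each edge [p,q] (with p < q) to q − p. For instance
  ∂[v_3,v_4] = [v_4] − [v_3].
As a 7×21 matrix over Z this has rank 6, with invariant factors (1,1,1,1,1,1).

Boundary ∂_2: C_2 → C_1 sends each 2-simplex [p,q,r] to [q,r] − [p,r] + [p,q]. For instance
  ∂[v_0,v_2,v_6] = [v_2,v_6] − [v_0,v_6] + [v_0,v_2],
  ∂[v_1,v_4,v_6] = [v_4,v_6] − [v_1,v_6] + [v_1,v_4].
The resulting 21×14 matrix has rank 13, and its Smith normal form has invariant factors (1,1,1,1,1,1,1,1,1,1,1,1,1).

From H_k ≅ ker(∂_k) / im(∂_{k+1}) we obtain:

  H_0: rank C_0 − rank ∂_1 = 7 − 6 = 1, and the invariant factors of ∂_1 are all 1, so H_0 ≅ Z.
  H_1: rank ker ∂_1 − rank ∂_2 = (21 − 6) − 13 = 2, and the invariant factors of ∂_2 are all 1, so H_1 ≅ Z^2.
  H_2: rank ker ∂_2 − rank ∂_3 = (14 − 13) − 0 = 1, and there is no ∂_3, so H_2 ≅ Z.

As a check, the Euler characteristic is 7 − 21 + 14 = 0, which agrees with 1 − 2 + 1 = 0.

Hence the Betti numbers are b_0 = 1, b_1 = 2, b_2 = 1.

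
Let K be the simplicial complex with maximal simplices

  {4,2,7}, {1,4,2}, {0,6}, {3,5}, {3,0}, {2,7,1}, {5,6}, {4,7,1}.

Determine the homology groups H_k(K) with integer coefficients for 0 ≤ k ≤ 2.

H_0 ≅ Z^2,  H_1 ≅ Z,  H_2 ≅ Z.

Order the vertices as 0 < 1 < 2 < 3 < 4 < 5 < 6 < 7. Listing each simplex with vertices in this order, K has dimension 2 with simplices:

  0-simplices (8): [0], [1], [2], [3], [4], [5], [6], [7]
  1-simplices (10): [0,3], [0,6], [1,2], [1,4], [1,7], [2,4], [2,7], [3,5], [4,7], [5,6]
  2-simplices (4): [1,2,4], [1,2,7], [1,4,7], [2,4,7]

giving chain groups C_0 ≅ Z^8, C_1 ≅ Z^10, C_2 ≅ Z^4.

Boundary ∂_1: C_1 → C_0 sends each edge [p,q] (with p < q) to q − p. For instance
  ∂[0,6] = [6] − [0].
As a 8×10 matrix over Z this has rank 6, with invariant factors (1,1,1,1,1,1).

Boundary ∂_2: C_2 → C_1 sends each 2-simplex [p,q,r] to [q,r] − [p,r] + [p,q]. For instance
  ∂[2,4,7] = [4,7] − [2,7] + [2,4],
  ∂[1,2,4] = [2,4] − [1,4] + [1,2].
The 10×4 boundary matrix has rank 3 and Smith normal form diag(1,1,1).

Now H_k = ker ∂_k / im ∂_{k+1}, so:

  H_0: rank C_0 − rank ∂_1 = 8 − 6 = 2, and the invariant factors of ∂_1 are all 1, so H_0 = Z^2.
  H_1: rank ker ∂_1 − rank ∂_2 = (10 − 6) − 3 = 1, and the invariant factors of ∂_2 are all 1, so H_1 = Z.
  H_2: rank ker ∂_2 − rank ∂_3 = (4 − 3) − 0 = 1, and there is no ∂_3, so H_2 = Z.

As a check, the Euler characteristic is 8 − 10 + 4 = 2, which agrees with 2 − 1 + 1 = 2.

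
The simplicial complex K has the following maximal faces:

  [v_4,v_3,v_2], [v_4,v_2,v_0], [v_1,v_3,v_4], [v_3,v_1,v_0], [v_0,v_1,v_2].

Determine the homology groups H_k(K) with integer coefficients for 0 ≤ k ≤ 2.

H_0 ≅ Z,  H_1 ≅ Z,  H_2 = 0.

K has 5 vertices, 10 edges, 5 triangles.
rank ∂_0 = 0, rank ∂_1 = 4 ⇒ b_0 = 5 − 0 − 4 = 1; all invariant factors of ∂_1 are 1 so no torsion. So H_0 = Z.
rank ∂_1 = 4, rank ∂_2 = 5 ⇒ b_1 = 10 − 4 − 5 = 1; all invariant factors of ∂_2 are 1 so no torsion. So H_1 = Z.
rank ∂_2 = 5, rank ∂_3 = 0 ⇒ b_2 = 5 − 5 − 0 = 0. So H_2 = 0.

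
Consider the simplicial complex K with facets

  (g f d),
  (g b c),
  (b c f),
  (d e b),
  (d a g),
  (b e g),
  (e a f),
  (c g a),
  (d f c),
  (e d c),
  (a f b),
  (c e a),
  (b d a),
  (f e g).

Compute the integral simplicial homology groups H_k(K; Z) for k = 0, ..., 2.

H_0 ≅ Z,  H_1 ≅ Z^2,  H_2 ≅ Z.

Order the vertices as a < b < c < d < e < f < g. Listing each simplex with vertices in this order, K has dimension 2 with simplices:

  0-simplices (7): a, b, c, d, e, f, g
  1-simplices (21): ab, ac, ad, ae, af, ag, bc, bd, be, bf, bg, cd, ce, cf, cg, de, df, dg, ef, eg, fg
  2-simplices (14): abd, abf, ace, acg, adg, aef, bcf, bcg, bde, beg, cde, cdf, dfg, efg

so the chain groups are C_0 ≅ Z^7, C_1 ≅ Z^21, C_2 ≅ Z^14.

∂_1: C_1 → C_0 is given by ∂[p,q] = [q] − [p]. For instance
  ∂ag = g − a.
As a 7×21 matrix over Z this has rank 6, with invariant factors (1,1,1,1,1,1).

∂_2: C_2 → C_1 acts by ∂[p,q,r] = [q,r] − [p,r] + [p,q]. For instance
  ∂abf = bf − af + ab,
  ∂aef = ef − af + ae.
The resulting 21×14 matrix has rank 13, and its Smith normal form has invariant factors (1,1,1,1,1,1,1,1,1,1,1,1,1).

Now H_k = ker ∂_k / im ∂_{k+1}, so:

  H_0: rank C_0 − rank ∂_1 = 7 − 6 = 1, and the invariant factors of ∂_1 are all 1, so H_0 = Z.
  H_1: rank ker ∂_1 − rank ∂_2 = (21 − 6) − 13 = 2, and the invariant factors of ∂_2 are all 1, so H_1 = Z^2.
  H_2: rank ker ∂_2 − rank ∂_3 = (14 − 13) − 0 = 1, and there is no ∂_3, so H_2 = Z.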